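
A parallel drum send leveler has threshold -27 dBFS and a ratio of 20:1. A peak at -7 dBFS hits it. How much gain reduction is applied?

19 dB

-7 dBFS exceeds the threshold by 20 dB.
After 20:1 compression the overshoot becomes 20/20 = 1 dB.
Gain reduction = 20 − 1 = 19 dB.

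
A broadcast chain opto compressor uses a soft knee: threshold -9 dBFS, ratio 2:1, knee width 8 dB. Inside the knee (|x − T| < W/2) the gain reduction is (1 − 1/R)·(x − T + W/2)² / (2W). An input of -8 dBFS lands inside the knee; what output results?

x − T + W/2 = -8 − (-9) + 4 = 5.
GR = (1 − 1/2) × 5² / 16 = 0.5 × 25 / 16 = 0.78125 dB.
Output = -8 − 0.78125 = -8.78125 dBFS.

-8.78125 dBFS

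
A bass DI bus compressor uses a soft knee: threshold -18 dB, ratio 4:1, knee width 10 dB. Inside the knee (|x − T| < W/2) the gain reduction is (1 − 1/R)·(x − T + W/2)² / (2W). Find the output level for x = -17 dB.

x − T + W/2 = -17 − (-18) + 5 = 6.
GR = (1 − 1/4) × 6² / 20 = 0.75 × 36 / 20 = 1.35 dB.
Output = -17 − 1.35 = -18.35 dB.

-18.35 dB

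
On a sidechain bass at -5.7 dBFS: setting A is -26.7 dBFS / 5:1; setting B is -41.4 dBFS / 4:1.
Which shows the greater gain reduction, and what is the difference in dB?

A: 21 dB over, compressed to 4.2 dB over, so 16.8 dB of GR.
B: 35.7 dB over, compressed to 8.925 dB over, so 26.775 dB of GR.
B reduces 9.975 dB more.

B, by 9.975 dB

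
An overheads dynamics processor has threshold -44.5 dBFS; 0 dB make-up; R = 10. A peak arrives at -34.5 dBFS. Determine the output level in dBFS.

-34.5 dBFS sits 10 dB over threshold.
10:1 compression reduces that to 10/10 = 1 dB over.
So the level is -44.5 + 1 = -43.5 dBFS.

-43.5 dBFS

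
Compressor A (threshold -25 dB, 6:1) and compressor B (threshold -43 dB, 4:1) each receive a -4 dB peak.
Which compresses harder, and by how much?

B, by 11.75 dB

A: overshoot 21 dB → output overshoot 3.5 dB → GR 17.5 dB.
B: overshoot 39 dB → output overshoot 9.75 dB → GR 29.25 dB.
B applies 11.75 dB more gain reduction.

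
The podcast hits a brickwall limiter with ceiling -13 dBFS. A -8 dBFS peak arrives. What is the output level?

-13 dBFS

At ∞:1, everything above -13 dBFS is held at the ceiling.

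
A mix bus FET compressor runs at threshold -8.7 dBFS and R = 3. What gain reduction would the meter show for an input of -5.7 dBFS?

Overshoot = -5.7 − (-8.7) = 3 dB.
A 3:1 ratio leaves 1 dB of that excess.
GR = overshoot in − overshoot out = 3 − 1 = 2 dB.

2 dB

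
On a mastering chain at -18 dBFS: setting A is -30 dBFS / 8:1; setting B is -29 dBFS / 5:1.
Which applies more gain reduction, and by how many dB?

A, by 1.7 dB

A: overshoot 12 dB → output overshoot 1.5 dB → GR 10.5 dB.
B: overshoot 11 dB → output overshoot 2.2 dB → GR 8.8 dB.
Difference: 1.7 dB in favour of A.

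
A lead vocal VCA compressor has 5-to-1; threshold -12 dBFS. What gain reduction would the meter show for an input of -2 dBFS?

8 dB

-2 dBFS exceeds the threshold by 10 dB.
At 5:1, output sits 10/5 = 2 dB above threshold.
Gain reduction = 10 − 2 = 8 dB.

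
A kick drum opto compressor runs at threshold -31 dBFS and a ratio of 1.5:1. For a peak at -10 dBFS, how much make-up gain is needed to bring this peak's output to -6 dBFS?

11 dB

Without make-up, output = threshold + overshoot/1.5 = -31 + 14 = -17 dBFS.
Gap to target: 11 dB.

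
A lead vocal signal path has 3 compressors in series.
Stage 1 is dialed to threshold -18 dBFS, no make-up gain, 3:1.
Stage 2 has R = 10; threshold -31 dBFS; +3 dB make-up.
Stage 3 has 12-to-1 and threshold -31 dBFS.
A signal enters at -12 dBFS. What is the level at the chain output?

Stage 1: 6 dB above -18 dBFS, reduced 3:1 to 2 dB above → -16 dBFS.
Stage 2: -16 dBFS is 15 dB over -31 dBFS; at 10:1 that becomes 1.5 dB over, giving -29.5 dBFS; +3 dB make-up → -26.5 dBFS.
Stage 3: overshoot 4.5 dB → 4.5/12 = 0.375 dB → -30.625 dBFS.

-30.625 dBFS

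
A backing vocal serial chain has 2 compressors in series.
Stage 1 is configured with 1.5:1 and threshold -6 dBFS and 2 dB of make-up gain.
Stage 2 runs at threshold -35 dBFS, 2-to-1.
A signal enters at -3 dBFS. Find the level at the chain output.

Stage 1: -3 dBFS is 3 dB over -6 dBFS; at 1.5:1 that becomes 2 dB over, giving -4 dBFS; +2 dB make-up → -2 dBFS.
Stage 2: 33 dB above -35 dBFS, reduced 2:1 to 16.5 dB above → -18.5 dBFS.

-18.5 dBFS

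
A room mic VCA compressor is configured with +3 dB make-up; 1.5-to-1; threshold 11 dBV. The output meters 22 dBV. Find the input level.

Before make-up, the level was 22 − 3 = 19 dBV.
That's 8 dB above the 11 dBV threshold.
Before 1.5:1 compression the overshoot was 8 × 1.5 = 12 dB, so input = 11 + 12 = 23 dBV.

23 dBV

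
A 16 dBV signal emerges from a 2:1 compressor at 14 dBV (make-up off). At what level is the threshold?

12 dBV

Input is 4 dB above T (since output overshoot × R = input overshoot: (14 − T)·2 = 16 − T gives T = 12 dBV).
Check: 12 + (16 − 12)/2 = 12 + 2 = 14 dBV. ✓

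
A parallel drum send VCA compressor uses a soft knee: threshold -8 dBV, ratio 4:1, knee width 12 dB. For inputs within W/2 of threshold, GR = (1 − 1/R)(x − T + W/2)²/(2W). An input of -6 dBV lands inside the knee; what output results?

x − T + W/2 = -6 − (-8) + 6 = 8.
GR = (1 − 1/4) × 8² / 24 = 0.75 × 64 / 24 = 2 dB.
Output = -6 − 2 = -8 dBV.

-8 dBV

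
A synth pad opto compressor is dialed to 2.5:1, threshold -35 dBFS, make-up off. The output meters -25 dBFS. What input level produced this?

The compressed level sits -25 − (-35) = 10 dB over threshold.
Input overshoot = R × output overshoot = 25 dB → input = -35 + 25 = -10 dBFS.

-10 dBFS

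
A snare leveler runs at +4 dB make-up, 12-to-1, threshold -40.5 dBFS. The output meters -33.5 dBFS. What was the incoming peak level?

-4.5 dBFS

Before make-up, the level was -33.5 − 4 = -37.5 dBFS.
The compressed level sits -37.5 − (-40.5) = 3 dB over threshold.
Input overshoot = R × output overshoot = 36 dB → input = -40.5 + 36 = -4.5 dBFS.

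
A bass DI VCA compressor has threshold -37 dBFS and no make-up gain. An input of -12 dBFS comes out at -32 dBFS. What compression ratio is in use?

5:1

Input overshoot = -12 − (-37) = 25 dB; output overshoot = -32 − (-37) = 5 dB.
Ratio = 25 / 5 = 5.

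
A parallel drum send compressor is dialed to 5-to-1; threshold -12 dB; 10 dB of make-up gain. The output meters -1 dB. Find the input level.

Remove make-up: -1 − 10 = -11 dB.
The compressed level sits -11 − (-12) = 1 dB over threshold.
Before 5:1 compression the overshoot was 1 × 5 = 5 dB, so input = -12 + 5 = -7 dB.

-7 dB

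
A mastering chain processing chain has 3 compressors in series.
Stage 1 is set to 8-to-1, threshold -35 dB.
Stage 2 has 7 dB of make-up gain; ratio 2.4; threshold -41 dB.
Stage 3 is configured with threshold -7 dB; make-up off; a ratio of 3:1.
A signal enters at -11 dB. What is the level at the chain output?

Stage 1: -11 dB is 24 dB over -35 dB; at 8:1 that becomes 3 dB over, giving -32 dB.
Stage 2: 9 dB above -41 dB, reduced 2.4:1 to 3.75 dB above → -37.25 dB; +7 dB make-up → -30.25 dB.
Stage 3: -30.25 dB is at or below the -7 dB threshold — no compression; output -30.25 dB.

-30.25 dB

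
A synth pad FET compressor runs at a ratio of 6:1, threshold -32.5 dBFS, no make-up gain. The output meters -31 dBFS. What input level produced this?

Post-compression overshoot = -31 − (-32.5) = 1.5 dB.
Input overshoot = R × output overshoot = 9 dB → input = -32.5 + 9 = -23.5 dBFS.

-23.5 dBFS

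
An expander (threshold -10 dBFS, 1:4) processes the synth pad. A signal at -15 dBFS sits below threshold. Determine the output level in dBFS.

-30 dBFS

The input is 5 dB below the -10 dBFS threshold.
A 1:4 expander multiplies undershoot by 4: 5 × 4 = 20 dB below threshold.
Output = -10 − 20 = -30 dBFS.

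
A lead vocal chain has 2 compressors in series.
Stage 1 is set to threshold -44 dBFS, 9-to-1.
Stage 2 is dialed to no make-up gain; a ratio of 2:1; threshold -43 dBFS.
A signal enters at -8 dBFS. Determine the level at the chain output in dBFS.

Stage 1: overshoot 36 dB → 36/9 = 4 dB → -40 dBFS.
Stage 2: -40 dBFS is 3 dB over -43 dBFS; at 2:1 that becomes 1.5 dB over, giving -41.5 dBFS.

-41.5 dBFS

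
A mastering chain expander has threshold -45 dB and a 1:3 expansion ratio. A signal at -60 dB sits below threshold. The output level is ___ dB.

-90 dB

The input is 15 dB below the -45 dB threshold.
A 1:3 expander multiplies undershoot by 3: 15 × 3 = 45 dB below threshold.
Output = -45 − 45 = -90 dB.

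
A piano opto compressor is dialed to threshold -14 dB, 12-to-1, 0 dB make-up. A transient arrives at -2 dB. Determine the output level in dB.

Overshoot: -2 − (-14) = 12 dB.
The 12 dB excess becomes 1 dB after 12:1 reduction.
Output = -14 + 1 = -13 dB.

-13 dB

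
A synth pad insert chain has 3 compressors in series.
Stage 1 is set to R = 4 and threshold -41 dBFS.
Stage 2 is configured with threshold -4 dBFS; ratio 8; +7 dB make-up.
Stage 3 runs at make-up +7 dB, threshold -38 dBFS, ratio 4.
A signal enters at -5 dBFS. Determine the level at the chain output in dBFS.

-27.75 dBFS

Stage 1: 36 dB above -41 dBFS, reduced 4:1 to 9 dB above → -32 dBFS.
Stage 2: -32 dBFS is at or below the -4 dBFS threshold — no compression; make-up brings it to -25 dBFS.
Stage 3: 13 dB above -38 dBFS, reduced 4:1 to 3.25 dB above → -34.75 dBFS; +7 dB make-up → -27.75 dBFS.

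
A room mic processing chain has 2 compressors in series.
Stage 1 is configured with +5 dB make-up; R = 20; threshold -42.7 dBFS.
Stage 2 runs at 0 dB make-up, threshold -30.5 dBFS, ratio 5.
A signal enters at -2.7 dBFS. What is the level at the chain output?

-35.7 dBFS

Stage 1: -2.7 dBFS is 40 dB over -42.7 dBFS; at 20:1 that becomes 2 dB over, giving -40.7 dBFS; +5 dB make-up → -35.7 dBFS.
Stage 2: -35.7 dBFS ≤ -30.5 dBFS, so stage 2 doesn't engage; output -35.7 dBFS.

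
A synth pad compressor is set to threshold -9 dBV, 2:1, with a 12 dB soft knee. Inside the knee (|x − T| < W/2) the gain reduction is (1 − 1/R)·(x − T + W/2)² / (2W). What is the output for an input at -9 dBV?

x − T + W/2 = -9 − (-9) + 6 = 6.
GR = (1 − 1/2) × 6² / 24 = 0.5 × 36 / 24 = 0.75 dB.
Output = -9 − 0.75 = -9.75 dBV.

-9.75 dBV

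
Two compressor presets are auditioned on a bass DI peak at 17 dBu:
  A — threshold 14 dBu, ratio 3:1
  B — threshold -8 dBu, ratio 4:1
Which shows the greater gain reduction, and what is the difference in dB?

A: overshoot 3 dB → output overshoot 1 dB → GR 2 dB.
B: overshoot 25 dB → output overshoot 6.25 dB → GR 18.75 dB.
Difference: 16.75 dB in favour of B.

B, by 16.75 dB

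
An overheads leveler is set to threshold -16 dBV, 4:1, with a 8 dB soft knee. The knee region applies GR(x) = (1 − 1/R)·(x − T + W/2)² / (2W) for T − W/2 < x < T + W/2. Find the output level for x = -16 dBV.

x − T + W/2 = -16 − (-16) + 4 = 4.
GR = (1 − 1/4) × 4² / 16 = 0.75 × 16 / 16 = 0.75 dB.
Output = -16 − 0.75 = -16.75 dBV.

-16.75 dBV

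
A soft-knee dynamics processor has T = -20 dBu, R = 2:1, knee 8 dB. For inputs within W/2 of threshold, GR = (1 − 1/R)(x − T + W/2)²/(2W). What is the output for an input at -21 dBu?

x − T + W/2 = -21 − (-20) + 4 = 3.
GR = (1 − 1/2) × 3² / 16 = 0.5 × 9 / 16 = 0.28125 dB.
Output = -21 − 0.28125 = -21.28125 dBu.

-21.28125 dBu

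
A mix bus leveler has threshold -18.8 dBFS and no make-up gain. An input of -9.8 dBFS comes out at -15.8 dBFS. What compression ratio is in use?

3:1

Input overshoot = -9.8 − (-18.8) = 9 dB; output overshoot = -15.8 − (-18.8) = 3 dB.
Ratio = 9 / 3 = 3.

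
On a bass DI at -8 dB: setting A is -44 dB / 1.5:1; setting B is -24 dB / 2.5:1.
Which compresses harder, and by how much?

A, by 2.4 dB

A: overshoot 36 dB → output overshoot 24 dB → GR 12 dB.
B: overshoot 16 dB → output overshoot 6.4 dB → GR 9.6 dB.
A applies 2.4 dB more gain reduction.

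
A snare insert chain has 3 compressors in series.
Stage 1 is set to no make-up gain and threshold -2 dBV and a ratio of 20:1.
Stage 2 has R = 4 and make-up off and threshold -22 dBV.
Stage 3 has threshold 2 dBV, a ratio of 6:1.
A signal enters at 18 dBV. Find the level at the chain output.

Stage 1: 18 dBV is 20 dB over -2 dBV; at 20:1 that becomes 1 dB over, giving -1 dBV.
Stage 2: overshoot 21 dB → 21/4 = 5.25 dB → -16.75 dBV.
Stage 3: below threshold (-16.75 ≤ 2); passes unchanged; output -16.75 dBV.

-16.75 dBV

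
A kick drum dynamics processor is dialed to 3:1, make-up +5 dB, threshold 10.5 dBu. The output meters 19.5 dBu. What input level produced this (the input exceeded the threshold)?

22.5 dBu

Remove make-up: 19.5 − 5 = 14.5 dBu.
That's 4 dB above the 10.5 dBu threshold.
Undo the ratio: input overshoot = 4 × 3 = 12 dB, giving input = 22.5 dBu.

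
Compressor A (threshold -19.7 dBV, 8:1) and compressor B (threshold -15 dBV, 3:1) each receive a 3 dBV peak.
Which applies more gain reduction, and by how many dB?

A, by 7.8625 dB

A: overshoot 22.7 dB → output overshoot 2.8375 dB → GR 19.8625 dB.
B: overshoot 18 dB → output overshoot 6 dB → GR 12 dB.
A reduces 7.8625 dB more.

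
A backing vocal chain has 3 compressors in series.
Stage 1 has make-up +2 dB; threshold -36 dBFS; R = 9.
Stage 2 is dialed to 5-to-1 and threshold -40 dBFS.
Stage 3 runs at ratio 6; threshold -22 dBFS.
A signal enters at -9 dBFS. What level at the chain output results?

-38.2 dBFS

Stage 1: -9 dBFS is 27 dB over -36 dBFS; at 9:1 that becomes 3 dB over, giving -33 dBFS; +2 dB make-up → -31 dBFS.
Stage 2: -31 dBFS is 9 dB over -40 dBFS; at 5:1 that becomes 1.8 dB over, giving -38.2 dBFS.
Stage 3: -38.2 dBFS ≤ -22 dBFS, so stage 3 doesn't engage; output -38.2 dBFS.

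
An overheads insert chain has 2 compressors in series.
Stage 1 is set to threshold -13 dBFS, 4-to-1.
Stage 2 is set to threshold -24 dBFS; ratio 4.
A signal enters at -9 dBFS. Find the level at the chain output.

-21 dBFS

Stage 1: -9 dBFS is 4 dB over -13 dBFS; at 4:1 that becomes 1 dB over, giving -12 dBFS.
Stage 2: overshoot 12 dB → 12/4 = 3 dB → -21 dBFS.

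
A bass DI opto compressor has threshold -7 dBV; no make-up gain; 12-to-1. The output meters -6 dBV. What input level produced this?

The compressed level sits -6 − (-7) = 1 dB over threshold.
Before 12:1 compression the overshoot was 1 × 12 = 12 dB, so input = -7 + 12 = 5 dBV.

5 dBV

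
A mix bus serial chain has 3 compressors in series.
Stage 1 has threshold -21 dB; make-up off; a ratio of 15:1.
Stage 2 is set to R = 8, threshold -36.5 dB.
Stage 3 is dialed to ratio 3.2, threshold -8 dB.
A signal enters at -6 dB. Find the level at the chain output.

Stage 1: overshoot 15 dB → 15/15 = 1 dB → -20 dB.
Stage 2: 16.5 dB above -36.5 dB, reduced 8:1 to 2.0625 dB above → -34.4375 dB.
Stage 3: below threshold (-34.4375 ≤ -8); passes unchanged; output -34.4375 dB.

-34.4375 dB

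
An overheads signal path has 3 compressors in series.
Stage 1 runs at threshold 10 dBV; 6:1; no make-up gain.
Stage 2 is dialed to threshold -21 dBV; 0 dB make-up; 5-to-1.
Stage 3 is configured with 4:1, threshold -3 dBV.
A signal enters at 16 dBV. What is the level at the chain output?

Stage 1: 6 dB above 10 dBV, reduced 6:1 to 1 dB above → 11 dBV.
Stage 2: 32 dB above -21 dBV, reduced 5:1 to 6.4 dB above → -14.6 dBV.
Stage 3: below threshold (-14.6 ≤ -3); passes unchanged; output -14.6 dBV.

-14.6 dBV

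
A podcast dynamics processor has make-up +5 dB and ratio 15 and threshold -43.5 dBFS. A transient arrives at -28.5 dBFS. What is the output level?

-28.5 dBFS sits 15 dB over threshold.
The 15 dB excess becomes 1 dB after 15:1 reduction.
Output = -43.5 + 1 = -42.5 dBFS; make-up adds 5 dB, giving -37.5 dBFS.

-37.5 dBFS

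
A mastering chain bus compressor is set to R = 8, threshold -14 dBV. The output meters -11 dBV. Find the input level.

10 dBV

Post-compression overshoot = -11 − (-14) = 3 dB.
Undo the ratio: input overshoot = 3 × 8 = 24 dB, giving input = 10 dBV.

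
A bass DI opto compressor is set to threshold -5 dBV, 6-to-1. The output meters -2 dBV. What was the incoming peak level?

Post-compression overshoot = -2 − (-5) = 3 dB.
Before 6:1 compression the overshoot was 3 × 6 = 18 dB, so input = -5 + 18 = 13 dBV.

13 dBV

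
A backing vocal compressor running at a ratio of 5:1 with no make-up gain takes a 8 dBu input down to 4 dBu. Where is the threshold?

Let T be the threshold. Output overshoot = (input overshoot)/R, so 4 − T = (8 − T)/5.
5·(4 − T) = 8 − T → 4·T = 20 − 8 = 12.
T = 12/4 = 3 dBu.

3 dBu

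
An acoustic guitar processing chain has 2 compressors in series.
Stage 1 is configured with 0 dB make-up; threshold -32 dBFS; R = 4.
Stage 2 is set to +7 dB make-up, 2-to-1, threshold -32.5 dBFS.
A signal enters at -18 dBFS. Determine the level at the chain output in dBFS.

Stage 1: -18 dBFS is 14 dB over -32 dBFS; at 4:1 that becomes 3.5 dB over, giving -28.5 dBFS.
Stage 2: -28.5 dBFS is 4 dB over -32.5 dBFS; at 2:1 that becomes 2 dB over, giving -30.5 dBFS; +7 dB make-up → -23.5 dBFS.

-23.5 dBFS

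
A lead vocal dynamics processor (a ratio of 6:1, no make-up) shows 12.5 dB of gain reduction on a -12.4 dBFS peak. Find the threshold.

-27.4 dBFS

Gain reduction = -12.4 − (-24.9) = 12.5 dB; output overshoot = GR / (R − 1) = 12.5 / 5 = 2.5 dB.
Threshold = output − output overshoot = -24.9 − 2.5 = -27.4 dBFS.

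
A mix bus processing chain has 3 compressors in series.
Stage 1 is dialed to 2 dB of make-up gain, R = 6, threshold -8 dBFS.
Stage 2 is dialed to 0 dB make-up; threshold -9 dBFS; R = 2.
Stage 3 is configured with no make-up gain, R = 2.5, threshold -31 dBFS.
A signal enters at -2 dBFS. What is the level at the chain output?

Stage 1: 6 dB above -8 dBFS, reduced 6:1 to 1 dB above → -7 dBFS; +2 dB make-up → -5 dBFS.
Stage 2: 4 dB above -9 dBFS, reduced 2:1 to 2 dB above → -7 dBFS.
Stage 3: 24 dB above -31 dBFS, reduced 2.5:1 to 9.6 dB above → -21.4 dBFS.

-21.4 dBFS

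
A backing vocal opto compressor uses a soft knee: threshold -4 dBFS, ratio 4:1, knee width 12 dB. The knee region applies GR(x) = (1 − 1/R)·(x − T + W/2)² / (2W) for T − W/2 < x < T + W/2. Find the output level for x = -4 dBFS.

x − T + W/2 = -4 − (-4) + 6 = 6.
GR = (1 − 1/4) × 6² / 24 = 0.75 × 36 / 24 = 1.125 dB.
Output = -4 − 1.125 = -5.125 dBFS.

-5.125 dBFS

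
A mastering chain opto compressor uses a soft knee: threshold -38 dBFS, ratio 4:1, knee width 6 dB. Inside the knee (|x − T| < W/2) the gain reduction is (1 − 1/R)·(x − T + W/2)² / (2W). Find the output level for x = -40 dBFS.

-40.0625 dBFS

x − T + W/2 = -40 − (-38) + 3 = 1.
GR = (1 − 1/4) × 1² / 12 = 0.75 × 1 / 12 = 0.0625 dB.
Output = -40 − 0.0625 = -40.0625 dBFS.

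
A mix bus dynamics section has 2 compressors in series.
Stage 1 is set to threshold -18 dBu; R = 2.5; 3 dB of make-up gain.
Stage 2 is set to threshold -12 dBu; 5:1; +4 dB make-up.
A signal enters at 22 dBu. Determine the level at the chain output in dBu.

Stage 1: overshoot 40 dB → 40/2.5 = 16 dB → -2 dBu; +3 dB make-up → 1 dBu.
Stage 2: overshoot 13 dB → 13/5 = 2.6 dB → -9.4 dBu; +4 dB make-up → -5.4 dBu.

-5.4 dBu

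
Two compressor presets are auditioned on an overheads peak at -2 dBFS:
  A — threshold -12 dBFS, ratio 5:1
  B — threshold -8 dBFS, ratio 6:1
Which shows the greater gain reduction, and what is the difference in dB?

A, by 3 dB

A: 10 dB over, compressed to 2 dB over, so 8 dB of GR.
B: 6 dB over, compressed to 1 dB over, so 5 dB of GR.
A applies 3 dB more gain reduction.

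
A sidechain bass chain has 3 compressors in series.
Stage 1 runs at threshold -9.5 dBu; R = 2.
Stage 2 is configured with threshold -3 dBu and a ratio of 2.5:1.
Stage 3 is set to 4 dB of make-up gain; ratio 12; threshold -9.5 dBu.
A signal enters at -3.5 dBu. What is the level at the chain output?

-5.25 dBu

Stage 1: 6 dB above -9.5 dBu, reduced 2:1 to 3 dB above → -6.5 dBu.
Stage 2: -6.5 dBu is at or below the -3 dBu threshold — no compression; output -6.5 dBu.
Stage 3: overshoot 3 dB → 3/12 = 0.25 dB → -9.25 dBu; +4 dB make-up → -5.25 dBu.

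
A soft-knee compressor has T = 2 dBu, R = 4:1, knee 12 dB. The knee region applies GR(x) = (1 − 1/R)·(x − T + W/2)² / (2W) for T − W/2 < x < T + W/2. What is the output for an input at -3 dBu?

x − T + W/2 = -3 − 2 + 6 = 1.
GR = (1 − 1/4) × 1² / 24 = 0.75 × 1 / 24 = 0.03125 dB.
Output = -3 − 0.03125 = -3.03125 dBu.

-3.03125 dBu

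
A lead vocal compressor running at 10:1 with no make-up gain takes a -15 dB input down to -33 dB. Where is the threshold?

Let T be the threshold. Output overshoot = (input overshoot)/R, so -33 − T = (-15 − T)/10.
10·(-33 − T) = -15 − T → 9·T = -330 − (-15) = -315.
T = -315/9 = -35 dB.

-35 dB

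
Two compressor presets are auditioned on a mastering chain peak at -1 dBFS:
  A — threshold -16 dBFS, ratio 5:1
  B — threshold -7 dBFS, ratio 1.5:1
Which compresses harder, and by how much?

A: overshoot 15 dB → output overshoot 3 dB → GR 12 dB.
B: overshoot 6 dB → output overshoot 4 dB → GR 2 dB.
A reduces 10 dB more.

A, by 10 dB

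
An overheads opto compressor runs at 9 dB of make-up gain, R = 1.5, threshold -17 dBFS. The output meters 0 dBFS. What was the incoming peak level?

Remove make-up: 0 − 9 = -9 dBFS.
The compressed level sits -9 − (-17) = 8 dB over threshold.
Before 1.5:1 compression the overshoot was 8 × 1.5 = 12 dB, so input = -17 + 12 = -5 dBFS.

-5 dBFS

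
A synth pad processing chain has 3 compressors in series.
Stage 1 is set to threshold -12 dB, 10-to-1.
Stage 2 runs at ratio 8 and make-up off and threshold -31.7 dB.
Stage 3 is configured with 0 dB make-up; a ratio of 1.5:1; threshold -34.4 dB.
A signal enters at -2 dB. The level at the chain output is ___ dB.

-30.875 dB

Stage 1: -2 dB is 10 dB over -12 dB; at 10:1 that becomes 1 dB over, giving -11 dB.
Stage 2: overshoot 20.7 dB → 20.7/8 = 2.5875 dB → -29.1125 dB.
Stage 3: 5.2875 dB above -34.4 dB, reduced 1.5:1 to 3.525 dB above → -30.875 dB.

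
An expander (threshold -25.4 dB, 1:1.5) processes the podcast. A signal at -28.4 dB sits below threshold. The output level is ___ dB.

The input is 3 dB below the -25.4 dB threshold.
A 1:1.5 expander multiplies undershoot by 1.5: 3 × 1.5 = 4.5 dB below threshold.
Output = -25.4 − 4.5 = -29.9 dB.

-29.9 dB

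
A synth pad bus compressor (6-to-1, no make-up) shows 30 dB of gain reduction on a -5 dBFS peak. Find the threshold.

-41 dBFS

Gain reduction = -5 − (-35) = 30 dB; output overshoot = GR / (R − 1) = 30 / 5 = 6 dB.
Threshold = output − output overshoot = -35 − 6 = -41 dBFS.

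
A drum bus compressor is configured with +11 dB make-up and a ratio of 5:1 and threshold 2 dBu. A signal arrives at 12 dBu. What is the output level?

15 dBu

The input is 10 dB above the 2 dBu threshold.
5:1 compression reduces that to 10/5 = 2 dB over.
Output = 2 + 2 = 4 dBu; make-up adds 11 dB, giving 15 dBu.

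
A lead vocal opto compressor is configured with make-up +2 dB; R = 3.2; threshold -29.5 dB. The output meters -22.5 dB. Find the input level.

Remove make-up: -22.5 − 2 = -24.5 dB.
That's 5 dB above the -29.5 dB threshold.
Input overshoot = R × output overshoot = 16 dB → input = -29.5 + 16 = -13.5 dB.

-13.5 dB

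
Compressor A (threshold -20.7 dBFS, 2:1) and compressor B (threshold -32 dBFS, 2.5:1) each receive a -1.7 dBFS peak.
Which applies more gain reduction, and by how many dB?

B, by 8.68 dB

A: GR = 19 − 19/2 = 9.5 dB.
B: GR = 30.3 − 30.3/2.5 = 18.18 dB.
B reduces 8.68 dB more.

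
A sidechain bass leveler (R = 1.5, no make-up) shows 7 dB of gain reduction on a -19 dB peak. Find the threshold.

Let T be the threshold. Output overshoot = (input overshoot)/R, so -26 − T = (-19 − T)/1.5.
1.5·(-26 − T) = -19 − T → 0.5·T = -39 − (-19) = -20.
T = -20/0.5 = -40 dB.

-40 dB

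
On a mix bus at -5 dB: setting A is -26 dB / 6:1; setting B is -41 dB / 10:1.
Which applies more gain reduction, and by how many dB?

A: 21 dB over, compressed to 3.5 dB over, so 17.5 dB of GR.
B: 36 dB over, compressed to 3.6 dB over, so 32.4 dB of GR.
B applies 14.9 dB more gain reduction.

B, by 14.9 dB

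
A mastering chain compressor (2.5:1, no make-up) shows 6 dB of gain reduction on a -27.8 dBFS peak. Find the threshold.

Gain reduction = -27.8 − (-33.8) = 6 dB; output overshoot = GR / (R − 1) = 6 / 1.5 = 4 dB.
Threshold = output − output overshoot = -33.8 − 4 = -37.8 dBFS.

-37.8 dBFS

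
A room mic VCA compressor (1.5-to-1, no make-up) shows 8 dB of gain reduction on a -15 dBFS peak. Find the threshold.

-39 dBFS

Input is 24 dB above T (since output overshoot × R = input overshoot: (-23 − T)·1.5 = -15 − T gives T = -39 dBFS).
Check: -39 + (-15 − (-39))/1.5 = -39 + 16 = -23 dBFS. ✓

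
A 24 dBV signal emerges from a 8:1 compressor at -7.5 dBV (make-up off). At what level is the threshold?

Let T be the threshold. Output overshoot = (input overshoot)/R, so -7.5 − T = (24 − T)/8.
8·(-7.5 − T) = 24 − T → 7·T = -60 − 24 = -84.
T = -84/7 = -12 dBV.

-12 dBV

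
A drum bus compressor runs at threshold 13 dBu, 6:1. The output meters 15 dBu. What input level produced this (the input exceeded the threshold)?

Post-compression overshoot = 15 − 13 = 2 dB.
Undo the ratio: input overshoot = 2 × 6 = 12 dB, giving input = 25 dBu.

25 dBu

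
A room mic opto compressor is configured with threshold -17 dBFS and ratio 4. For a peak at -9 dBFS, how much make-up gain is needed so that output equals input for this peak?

Overshoot 8 dB → 8/4 = 2 dB after compression, so the compressed level is -17 + 2 = -15 dBFS.
Make-up = target − compressed = -9 − (-15) = 6 dB.

6 dB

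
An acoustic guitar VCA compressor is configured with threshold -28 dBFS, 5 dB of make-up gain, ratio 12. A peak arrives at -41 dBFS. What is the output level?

-36 dBFS

-41 dBFS is 13 dB below the -28 dBFS threshold, so no gain reduction is applied.
Make-up gain adds 5 dB: -41 + 5 = -36 dBFS.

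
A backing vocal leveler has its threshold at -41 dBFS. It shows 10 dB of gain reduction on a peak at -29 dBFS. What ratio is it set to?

Input overshoot = -29 − (-41) = 12 dB.
Output overshoot = 12 − 10 = 2 dB.
Ratio = input overshoot / output overshoot = 12 / 2 = 6.

6:1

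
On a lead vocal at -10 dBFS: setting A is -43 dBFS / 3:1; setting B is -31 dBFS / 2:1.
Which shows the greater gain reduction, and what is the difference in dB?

A, by 11.5 dB

A: GR = 33 − 33/3 = 22 dB.
B: GR = 21 − 21/2 = 10.5 dB.
A applies 11.5 dB more gain reduction.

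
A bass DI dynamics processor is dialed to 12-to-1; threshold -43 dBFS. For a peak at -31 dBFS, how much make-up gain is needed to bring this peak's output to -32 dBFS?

10 dB

Overshoot 12 dB → 12/12 = 1 dB after compression, so the compressed level is -43 + 1 = -42 dBFS.
Make-up = target − compressed = -32 − (-42) = 10 dB.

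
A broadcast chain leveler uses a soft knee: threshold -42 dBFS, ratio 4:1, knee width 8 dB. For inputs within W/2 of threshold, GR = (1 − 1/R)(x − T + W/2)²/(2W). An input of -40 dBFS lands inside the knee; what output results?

x − T + W/2 = -40 − (-42) + 4 = 6.
GR = (1 − 1/4) × 6² / 16 = 0.75 × 36 / 16 = 1.6875 dB.
Output = -40 − 1.6875 = -41.6875 dBFS.

-41.6875 dBFS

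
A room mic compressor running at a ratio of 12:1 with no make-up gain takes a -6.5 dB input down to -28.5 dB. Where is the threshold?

Let T be the threshold. Output overshoot = (input overshoot)/R, so -28.5 − T = (-6.5 − T)/12.
12·(-28.5 − T) = -6.5 − T → 11·T = -342 − (-6.5) = -335.5.
T = -335.5/11 = -30.5 dB.

-30.5 dB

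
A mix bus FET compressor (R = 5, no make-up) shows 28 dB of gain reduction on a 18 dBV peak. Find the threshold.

Input is 35 dB above T (since output overshoot × R = input overshoot: (-10 − T)·5 = 18 − T gives T = -17 dBV).
Check: -17 + (18 − (-17))/5 = -17 + 7 = -10 dBV. ✓

-17 dBV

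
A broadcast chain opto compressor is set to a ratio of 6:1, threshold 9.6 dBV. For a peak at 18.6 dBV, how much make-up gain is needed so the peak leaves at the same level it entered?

The peak compresses to 9.6 + 9/6 = 11.1 dBV.
To reach 18.6 dBV requires 18.6 − 11.1 = 7.5 dB of make-up.

7.5 dB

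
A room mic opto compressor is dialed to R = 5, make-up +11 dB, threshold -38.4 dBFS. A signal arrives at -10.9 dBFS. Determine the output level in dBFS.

Overshoot: -10.9 − (-38.4) = 27.5 dB.
The 27.5 dB excess becomes 5.5 dB after 5:1 reduction.
That puts the output at -32.9 dBFS; make-up adds 11 dB, giving -21.9 dBFS.

-21.9 dBFS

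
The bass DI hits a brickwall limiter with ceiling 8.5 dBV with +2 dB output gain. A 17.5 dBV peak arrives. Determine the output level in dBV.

10.5 dBV

The limiter clamps the peak to its 8.5 dBV ceiling.
Output gain then adds 2 dB: 8.5 + 2 = 10.5 dBV.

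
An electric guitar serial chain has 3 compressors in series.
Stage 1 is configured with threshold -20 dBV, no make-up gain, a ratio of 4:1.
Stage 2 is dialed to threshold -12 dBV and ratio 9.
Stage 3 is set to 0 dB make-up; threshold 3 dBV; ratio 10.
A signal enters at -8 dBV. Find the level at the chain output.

Stage 1: -8 dBV is 12 dB over -20 dBV; at 4:1 that becomes 3 dB over, giving -17 dBV.
Stage 2: -17 dBV ≤ -12 dBV, so stage 2 doesn't engage; output -17 dBV.
Stage 3: -17 dBV is at or below the 3 dBV threshold — no compression; output -17 dBV.

-17 dBV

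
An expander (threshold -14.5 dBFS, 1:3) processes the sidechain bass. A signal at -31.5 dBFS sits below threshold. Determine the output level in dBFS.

Undershoot = (-14.5) − (-31.5) = 17 dB.
At 1:3, that expands to 51 dB under threshold.
Output = -14.5 − 51 = -65.5 dBFS.

-65.5 dBFS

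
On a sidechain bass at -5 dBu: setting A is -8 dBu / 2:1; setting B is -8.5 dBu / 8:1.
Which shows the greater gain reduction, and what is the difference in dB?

B, by 1.5625 dB

A: GR = 3 − 3/2 = 1.5 dB.
B: GR = 3.5 − 3.5/8 = 3.0625 dB.
B reduces 1.5625 dB more.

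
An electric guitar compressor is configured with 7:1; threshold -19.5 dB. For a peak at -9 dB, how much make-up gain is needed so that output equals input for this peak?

9 dB

Overshoot 10.5 dB → 10.5/7 = 1.5 dB after compression, so the compressed level is -19.5 + 1.5 = -18 dB.
Make-up = target − compressed = -9 − (-18) = 9 dB.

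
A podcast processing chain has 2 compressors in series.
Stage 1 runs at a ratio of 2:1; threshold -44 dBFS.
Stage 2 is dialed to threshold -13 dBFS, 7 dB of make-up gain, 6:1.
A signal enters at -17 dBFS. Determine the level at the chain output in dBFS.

-23.5 dBFS

Stage 1: 27 dB above -44 dBFS, reduced 2:1 to 13.5 dB above → -30.5 dBFS.
Stage 2: -30.5 dBFS is at or below the -13 dBFS threshold — no compression; make-up brings it to -23.5 dBFS.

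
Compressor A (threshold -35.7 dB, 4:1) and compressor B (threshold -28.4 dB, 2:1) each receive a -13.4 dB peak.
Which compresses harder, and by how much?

A, by 9.225 dB

A: 22.3 dB over, compressed to 5.575 dB over, so 16.725 dB of GR.
B: 15 dB over, compressed to 7.5 dB over, so 7.5 dB of GR.
Difference: 9.225 dB in favour of A.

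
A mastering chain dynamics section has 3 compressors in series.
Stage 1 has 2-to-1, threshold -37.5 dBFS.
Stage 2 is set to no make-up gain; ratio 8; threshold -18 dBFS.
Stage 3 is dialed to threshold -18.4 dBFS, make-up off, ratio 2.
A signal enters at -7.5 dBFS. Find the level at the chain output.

-22.5 dBFS

Stage 1: overshoot 30 dB → 30/2 = 15 dB → -22.5 dBFS.
Stage 2: -22.5 dBFS is at or below the -18 dBFS threshold — no compression; output -22.5 dBFS.
Stage 3: below threshold (-22.5 ≤ -18.4); passes unchanged; output -22.5 dBFS.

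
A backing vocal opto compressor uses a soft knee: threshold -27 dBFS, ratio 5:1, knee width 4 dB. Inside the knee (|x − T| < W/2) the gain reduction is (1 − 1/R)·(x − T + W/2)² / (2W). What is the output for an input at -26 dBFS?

-26.9 dBFS

x − T + W/2 = -26 − (-27) + 2 = 3.
GR = (1 − 1/5) × 3² / 8 = 0.8 × 9 / 8 = 0.9 dB.
Output = -26 − 0.9 = -26.9 dBFS.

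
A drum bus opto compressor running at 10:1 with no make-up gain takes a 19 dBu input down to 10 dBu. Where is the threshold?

9 dBu

Input is 10 dB above T (since output overshoot × R = input overshoot: (10 − T)·10 = 19 − T gives T = 9 dBu).
Check: 9 + (19 − 9)/10 = 9 + 1 = 10 dBu. ✓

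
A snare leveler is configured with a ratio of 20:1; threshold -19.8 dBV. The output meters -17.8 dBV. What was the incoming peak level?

20.2 dBV

Post-compression overshoot = -17.8 − (-19.8) = 2 dB.
Undo the ratio: input overshoot = 2 × 20 = 40 dB, giving input = 20.2 dBV.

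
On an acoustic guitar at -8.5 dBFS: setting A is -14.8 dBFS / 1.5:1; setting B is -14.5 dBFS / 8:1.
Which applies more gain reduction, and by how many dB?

B, by 3.15 dB

A: overshoot 6.3 dB → output overshoot 4.2 dB → GR 2.1 dB.
B: overshoot 6 dB → output overshoot 0.75 dB → GR 5.25 dB.
B reduces 3.15 dB more.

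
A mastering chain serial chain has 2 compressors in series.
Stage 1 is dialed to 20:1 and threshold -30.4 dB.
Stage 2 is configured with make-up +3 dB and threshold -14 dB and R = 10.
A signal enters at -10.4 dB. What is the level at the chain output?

-26.4 dB

Stage 1: -10.4 dB is 20 dB over -30.4 dB; at 20:1 that becomes 1 dB over, giving -29.4 dB.
Stage 2: -29.4 dB ≤ -14 dB, so stage 2 doesn't engage; make-up brings it to -26.4 dB.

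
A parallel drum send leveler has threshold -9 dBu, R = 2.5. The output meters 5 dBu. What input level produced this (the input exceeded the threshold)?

26 dBu

The compressed level sits 5 − (-9) = 14 dB over threshold.
Input overshoot = R × output overshoot = 35 dB → input = -9 + 35 = 26 dBu.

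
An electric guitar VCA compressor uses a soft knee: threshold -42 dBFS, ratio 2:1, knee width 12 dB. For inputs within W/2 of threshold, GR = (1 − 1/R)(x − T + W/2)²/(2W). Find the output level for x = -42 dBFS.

x − T + W/2 = -42 − (-42) + 6 = 6.
GR = (1 − 1/2) × 6² / 24 = 0.5 × 36 / 24 = 0.75 dB.
Output = -42 − 0.75 = -42.75 dBFS.

-42.75 dBFS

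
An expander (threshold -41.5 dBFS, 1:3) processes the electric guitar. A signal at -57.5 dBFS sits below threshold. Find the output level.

Below threshold, a 1:3 expander applies gain = (3−1)×(T − x) of attenuation.
(3−1) × 16 = 32 dB, so output = -57.5 − 32 = -89.5 dBFS.

-89.5 dBFS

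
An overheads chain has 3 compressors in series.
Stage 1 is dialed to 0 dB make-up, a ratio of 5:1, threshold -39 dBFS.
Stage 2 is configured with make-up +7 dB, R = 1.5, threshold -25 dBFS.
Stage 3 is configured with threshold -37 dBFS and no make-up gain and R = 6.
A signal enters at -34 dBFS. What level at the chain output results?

-36 dBFS

Stage 1: overshoot 5 dB → 5/5 = 1 dB → -38 dBFS.
Stage 2: below threshold (-38 ≤ -25); passes unchanged; make-up brings it to -31 dBFS.
Stage 3: overshoot 6 dB → 6/6 = 1 dB → -36 dBFS.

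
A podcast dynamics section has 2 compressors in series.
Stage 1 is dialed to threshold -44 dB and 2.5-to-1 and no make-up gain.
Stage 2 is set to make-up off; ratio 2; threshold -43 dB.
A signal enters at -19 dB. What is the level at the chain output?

-38.5 dB

Stage 1: 25 dB above -44 dB, reduced 2.5:1 to 10 dB above → -34 dB.
Stage 2: overshoot 9 dB → 9/2 = 4.5 dB → -38.5 dB.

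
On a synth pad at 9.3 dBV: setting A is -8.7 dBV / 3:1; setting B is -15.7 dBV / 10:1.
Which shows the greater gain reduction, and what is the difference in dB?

A: GR = 18 − 18/3 = 12 dB.
B: GR = 25 − 25/10 = 22.5 dB.
B reduces 10.5 dB more.

B, by 10.5 dB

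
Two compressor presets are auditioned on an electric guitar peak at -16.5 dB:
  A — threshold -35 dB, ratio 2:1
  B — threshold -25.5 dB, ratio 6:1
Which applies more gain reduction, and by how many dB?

A: overshoot 18.5 dB → output overshoot 9.25 dB → GR 9.25 dB.
B: overshoot 9 dB → output overshoot 1.5 dB → GR 7.5 dB.
A reduces 1.75 dB more.

A, by 1.75 dB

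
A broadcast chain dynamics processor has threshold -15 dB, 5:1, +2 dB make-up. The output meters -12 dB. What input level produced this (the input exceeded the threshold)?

-10 dB

Stripping the +2 dB make-up gives -14 dB at the gain stage.
Post-compression overshoot = -14 − (-15) = 1 dB.
Undo the ratio: input overshoot = 1 × 5 = 5 dB, giving input = -10 dB.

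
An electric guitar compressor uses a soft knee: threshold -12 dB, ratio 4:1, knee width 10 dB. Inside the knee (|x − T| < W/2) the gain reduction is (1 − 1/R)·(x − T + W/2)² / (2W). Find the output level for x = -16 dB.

x − T + W/2 = -16 − (-12) + 5 = 1.
GR = (1 − 1/4) × 1² / 20 = 0.75 × 1 / 20 = 0.0375 dB.
Output = -16 − 0.0375 = -16.0375 dB.

-16.0375 dB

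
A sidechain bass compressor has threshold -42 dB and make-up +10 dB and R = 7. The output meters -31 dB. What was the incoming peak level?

Remove make-up: -31 − 10 = -41 dB.
That's 1 dB above the -42 dB threshold.
Input overshoot = R × output overshoot = 7 dB → input = -42 + 7 = -35 dB.

-35 dB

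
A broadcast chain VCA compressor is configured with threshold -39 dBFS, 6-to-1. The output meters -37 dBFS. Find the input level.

Post-compression overshoot = -37 − (-39) = 2 dB.
Before 6:1 compression the overshoot was 2 × 6 = 12 dB, so input = -39 + 12 = -27 dBFS.

-27 dBFS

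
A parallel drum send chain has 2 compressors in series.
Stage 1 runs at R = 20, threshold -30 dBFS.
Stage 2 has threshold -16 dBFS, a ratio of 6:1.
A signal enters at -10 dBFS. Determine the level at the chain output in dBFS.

Stage 1: overshoot 20 dB → 20/20 = 1 dB → -29 dBFS.
Stage 2: -29 dBFS is at or below the -16 dBFS threshold — no compression; output -29 dBFS.

-29 dBFS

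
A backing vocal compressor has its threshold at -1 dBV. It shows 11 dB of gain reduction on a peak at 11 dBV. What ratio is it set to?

12:1

Input overshoot = 11 − (-1) = 12 dB.
Output overshoot = 12 − 11 = 1 dB.
Ratio = input overshoot / output overshoot = 12 / 1 = 12.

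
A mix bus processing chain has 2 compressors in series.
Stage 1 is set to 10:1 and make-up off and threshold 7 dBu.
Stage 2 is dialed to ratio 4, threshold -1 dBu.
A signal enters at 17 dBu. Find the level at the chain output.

1.25 dBu

Stage 1: 17 dBu is 10 dB over 7 dBu; at 10:1 that becomes 1 dB over, giving 8 dBu.
Stage 2: 8 dBu is 9 dB over -1 dBu; at 4:1 that becomes 2.25 dB over, giving 1.25 dBu.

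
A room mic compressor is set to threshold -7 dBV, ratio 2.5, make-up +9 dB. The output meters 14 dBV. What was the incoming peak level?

Stripping the +9 dB make-up gives 5 dBV at the gain stage.
The compressed level sits 5 − (-7) = 12 dB over threshold.
Before 2.5:1 compression the overshoot was 12 × 2.5 = 30 dB, so input = -7 + 30 = 23 dBV.

23 dBV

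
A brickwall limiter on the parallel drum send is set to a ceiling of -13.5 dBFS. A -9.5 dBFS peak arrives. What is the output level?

The limiter clamps the peak to its -13.5 dBFS ceiling.

-13.5 dBFS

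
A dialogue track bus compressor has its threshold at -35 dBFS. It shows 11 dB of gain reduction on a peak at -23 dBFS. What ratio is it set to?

Input overshoot = -23 − (-35) = 12 dB.
Output overshoot = 12 − 11 = 1 dB.
Ratio = input overshoot / output overshoot = 12 / 1 = 12.

12:1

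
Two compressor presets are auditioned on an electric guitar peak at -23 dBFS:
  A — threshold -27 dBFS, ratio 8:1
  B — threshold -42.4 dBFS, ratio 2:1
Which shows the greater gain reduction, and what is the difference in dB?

A: 4 dB over, compressed to 0.5 dB over, so 3.5 dB of GR.
B: 19.4 dB over, compressed to 9.7 dB over, so 9.7 dB of GR.
Difference: 6.2 dB in favour of B.

B, by 6.2 dB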